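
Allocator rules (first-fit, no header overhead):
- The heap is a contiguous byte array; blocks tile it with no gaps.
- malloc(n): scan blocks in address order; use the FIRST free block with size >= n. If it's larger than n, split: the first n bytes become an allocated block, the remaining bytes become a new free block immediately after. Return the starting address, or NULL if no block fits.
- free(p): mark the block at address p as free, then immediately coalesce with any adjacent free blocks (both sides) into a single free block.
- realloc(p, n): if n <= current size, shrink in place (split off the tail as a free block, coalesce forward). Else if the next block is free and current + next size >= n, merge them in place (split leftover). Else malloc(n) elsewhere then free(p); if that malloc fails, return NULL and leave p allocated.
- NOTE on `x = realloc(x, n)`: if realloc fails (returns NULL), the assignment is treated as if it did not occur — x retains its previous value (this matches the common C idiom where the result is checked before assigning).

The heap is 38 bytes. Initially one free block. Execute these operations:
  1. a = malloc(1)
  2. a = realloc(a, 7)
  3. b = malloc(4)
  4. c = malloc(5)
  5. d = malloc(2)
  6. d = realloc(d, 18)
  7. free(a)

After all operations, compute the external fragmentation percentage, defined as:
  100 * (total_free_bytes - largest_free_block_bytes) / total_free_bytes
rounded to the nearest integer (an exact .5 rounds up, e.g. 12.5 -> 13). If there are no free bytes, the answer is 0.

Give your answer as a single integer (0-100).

Answer: 36

Derivation:
Op 1: a = malloc(1) -> a = 0; heap: [0-0 ALLOC][1-37 FREE]
Op 2: a = realloc(a, 7) -> a = 0; heap: [0-6 ALLOC][7-37 FREE]
Op 3: b = malloc(4) -> b = 7; heap: [0-6 ALLOC][7-10 ALLOC][11-37 FREE]
Op 4: c = malloc(5) -> c = 11; heap: [0-6 ALLOC][7-10 ALLOC][11-15 ALLOC][16-37 FREE]
Op 5: d = malloc(2) -> d = 16; heap: [0-6 ALLOC][7-10 ALLOC][11-15 ALLOC][16-17 ALLOC][18-37 FREE]
Op 6: d = realloc(d, 18) -> d = 16; heap: [0-6 ALLOC][7-10 ALLOC][11-15 ALLOC][16-33 ALLOC][34-37 FREE]
Op 7: free(a) -> (freed a); heap: [0-6 FREE][7-10 ALLOC][11-15 ALLOC][16-33 ALLOC][34-37 FREE]
Free blocks: [7 4] total_free=11 largest=7 -> 100*(11-7)/11 = 400/11 ≈ 36.364 -> rounds to 36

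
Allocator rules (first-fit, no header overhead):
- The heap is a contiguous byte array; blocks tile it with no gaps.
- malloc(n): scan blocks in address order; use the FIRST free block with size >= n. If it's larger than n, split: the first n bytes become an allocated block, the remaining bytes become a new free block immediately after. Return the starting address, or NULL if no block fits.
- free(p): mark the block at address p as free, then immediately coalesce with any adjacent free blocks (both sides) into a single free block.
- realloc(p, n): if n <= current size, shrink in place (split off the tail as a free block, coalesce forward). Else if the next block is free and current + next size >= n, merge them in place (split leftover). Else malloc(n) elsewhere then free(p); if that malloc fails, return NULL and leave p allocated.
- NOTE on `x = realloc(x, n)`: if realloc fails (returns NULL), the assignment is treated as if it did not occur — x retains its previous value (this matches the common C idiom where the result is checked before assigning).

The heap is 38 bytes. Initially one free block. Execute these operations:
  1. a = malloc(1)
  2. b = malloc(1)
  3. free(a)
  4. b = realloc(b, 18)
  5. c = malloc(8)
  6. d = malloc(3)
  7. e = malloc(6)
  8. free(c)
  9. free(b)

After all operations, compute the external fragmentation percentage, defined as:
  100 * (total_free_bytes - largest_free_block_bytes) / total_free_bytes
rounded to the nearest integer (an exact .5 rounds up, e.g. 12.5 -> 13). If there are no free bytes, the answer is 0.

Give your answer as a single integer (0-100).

Answer: 7

Derivation:
Op 1: a = malloc(1) -> a = 0; heap: [0-0 ALLOC][1-37 FREE]
Op 2: b = malloc(1) -> b = 1; heap: [0-0 ALLOC][1-1 ALLOC][2-37 FREE]
Op 3: free(a) -> (freed a); heap: [0-0 FREE][1-1 ALLOC][2-37 FREE]
Op 4: b = realloc(b, 18) -> b = 1; heap: [0-0 FREE][1-18 ALLOC][19-37 FREE]
Op 5: c = malloc(8) -> c = 19; heap: [0-0 FREE][1-18 ALLOC][19-26 ALLOC][27-37 FREE]
Op 6: d = malloc(3) -> d = 27; heap: [0-0 FREE][1-18 ALLOC][19-26 ALLOC][27-29 ALLOC][30-37 FREE]
Op 7: e = malloc(6) -> e = 30; heap: [0-0 FREE][1-18 ALLOC][19-26 ALLOC][27-29 ALLOC][30-35 ALLOC][36-37 FREE]
Op 8: free(c) -> (freed c); heap: [0-0 FREE][1-18 ALLOC][19-26 FREE][27-29 ALLOC][30-35 ALLOC][36-37 FREE]
Op 9: free(b) -> (freed b); heap: [0-26 FREE][27-29 ALLOC][30-35 ALLOC][36-37 FREE]
Free blocks: [27 2] total_free=29 largest=27 -> 100*(29-27)/29 = 200/29 ≈ 6.897 -> rounds to 7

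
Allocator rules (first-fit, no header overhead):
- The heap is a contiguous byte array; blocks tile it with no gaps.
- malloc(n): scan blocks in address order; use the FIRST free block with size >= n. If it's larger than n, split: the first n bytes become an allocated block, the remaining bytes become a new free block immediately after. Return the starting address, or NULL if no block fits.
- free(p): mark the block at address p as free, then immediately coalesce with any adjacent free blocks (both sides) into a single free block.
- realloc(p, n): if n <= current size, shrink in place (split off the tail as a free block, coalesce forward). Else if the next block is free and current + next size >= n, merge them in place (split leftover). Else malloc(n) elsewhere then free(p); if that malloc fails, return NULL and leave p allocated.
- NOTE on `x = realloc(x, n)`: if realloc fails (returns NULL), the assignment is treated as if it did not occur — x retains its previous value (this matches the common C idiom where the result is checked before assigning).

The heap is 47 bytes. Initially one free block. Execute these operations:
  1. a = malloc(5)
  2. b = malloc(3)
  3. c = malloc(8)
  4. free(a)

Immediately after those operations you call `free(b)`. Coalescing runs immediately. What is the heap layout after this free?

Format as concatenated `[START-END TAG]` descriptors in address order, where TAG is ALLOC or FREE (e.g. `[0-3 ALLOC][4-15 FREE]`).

Answer: [0-7 FREE][8-15 ALLOC][16-46 FREE]

Derivation:
Op 1: a = malloc(5) -> a = 0; heap: [0-4 ALLOC][5-46 FREE]
Op 2: b = malloc(3) -> b = 5; heap: [0-4 ALLOC][5-7 ALLOC][8-46 FREE]
Op 3: c = malloc(8) -> c = 8; heap: [0-4 ALLOC][5-7 ALLOC][8-15 ALLOC][16-46 FREE]
Op 4: free(a) -> (freed a); heap: [0-4 FREE][5-7 ALLOC][8-15 ALLOC][16-46 FREE]
free(b): b = 5 -> block [5-7 ALLOC]; mark free, coalesce with adjacent free neighbors -> [0-7 FREE][8-15 ALLOC][16-46 FREE]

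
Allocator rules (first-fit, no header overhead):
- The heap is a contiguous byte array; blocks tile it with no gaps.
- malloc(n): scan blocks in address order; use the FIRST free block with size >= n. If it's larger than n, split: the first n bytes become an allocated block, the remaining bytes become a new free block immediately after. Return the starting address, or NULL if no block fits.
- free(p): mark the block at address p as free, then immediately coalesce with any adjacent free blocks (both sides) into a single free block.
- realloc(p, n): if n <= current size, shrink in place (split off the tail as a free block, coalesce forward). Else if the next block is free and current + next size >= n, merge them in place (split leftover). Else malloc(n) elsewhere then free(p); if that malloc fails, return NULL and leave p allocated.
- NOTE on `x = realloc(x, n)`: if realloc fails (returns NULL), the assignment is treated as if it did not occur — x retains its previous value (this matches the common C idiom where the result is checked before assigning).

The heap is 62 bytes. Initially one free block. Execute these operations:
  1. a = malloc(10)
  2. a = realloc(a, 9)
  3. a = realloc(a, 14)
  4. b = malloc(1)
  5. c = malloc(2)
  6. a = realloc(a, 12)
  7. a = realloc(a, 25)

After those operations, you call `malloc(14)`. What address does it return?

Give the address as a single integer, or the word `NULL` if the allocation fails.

Answer: 0

Derivation:
Op 1: a = malloc(10) -> a = 0; heap: [0-9 ALLOC][10-61 FREE]
Op 2: a = realloc(a, 9) -> a = 0; heap: [0-8 ALLOC][9-61 FREE]
Op 3: a = realloc(a, 14) -> a = 0; heap: [0-13 ALLOC][14-61 FREE]
Op 4: b = malloc(1) -> b = 14; heap: [0-13 ALLOC][14-14 ALLOC][15-61 FREE]
Op 5: c = malloc(2) -> c = 15; heap: [0-13 ALLOC][14-14 ALLOC][15-16 ALLOC][17-61 FREE]
Op 6: a = realloc(a, 12) -> a = 0; heap: [0-11 ALLOC][12-13 FREE][14-14 ALLOC][15-16 ALLOC][17-61 FREE]
Op 7: a = realloc(a, 25) -> a = 17; heap: [0-13 FREE][14-14 ALLOC][15-16 ALLOC][17-41 ALLOC][42-61 FREE]
malloc(14): first-fit scan over [0-13 FREE][14-14 ALLOC][15-16 ALLOC][17-41 ALLOC][42-61 FREE] -> 0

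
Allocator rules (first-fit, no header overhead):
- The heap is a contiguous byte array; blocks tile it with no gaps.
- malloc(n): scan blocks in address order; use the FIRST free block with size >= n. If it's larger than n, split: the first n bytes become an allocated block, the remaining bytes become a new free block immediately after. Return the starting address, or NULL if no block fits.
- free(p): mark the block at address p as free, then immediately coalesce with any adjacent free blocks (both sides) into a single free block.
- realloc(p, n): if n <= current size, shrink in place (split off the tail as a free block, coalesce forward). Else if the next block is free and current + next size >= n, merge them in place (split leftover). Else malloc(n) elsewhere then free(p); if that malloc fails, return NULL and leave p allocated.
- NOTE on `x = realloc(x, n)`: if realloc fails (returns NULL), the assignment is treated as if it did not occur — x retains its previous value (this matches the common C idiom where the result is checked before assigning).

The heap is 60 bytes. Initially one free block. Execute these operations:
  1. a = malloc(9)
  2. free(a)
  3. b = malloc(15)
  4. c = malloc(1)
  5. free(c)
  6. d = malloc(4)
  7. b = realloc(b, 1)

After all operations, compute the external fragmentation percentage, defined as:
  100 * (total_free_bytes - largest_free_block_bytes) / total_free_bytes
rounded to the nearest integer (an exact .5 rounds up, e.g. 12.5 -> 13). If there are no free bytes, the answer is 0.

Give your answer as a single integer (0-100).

Op 1: a = malloc(9) -> a = 0; heap: [0-8 ALLOC][9-59 FREE]
Op 2: free(a) -> (freed a); heap: [0-59 FREE]
Op 3: b = malloc(15) -> b = 0; heap: [0-14 ALLOC][15-59 FREE]
Op 4: c = malloc(1) -> c = 15; heap: [0-14 ALLOC][15-15 ALLOC][16-59 FREE]
Op 5: free(c) -> (freed c); heap: [0-14 ALLOC][15-59 FREE]
Op 6: d = malloc(4) -> d = 15; heap: [0-14 ALLOC][15-18 ALLOC][19-59 FREE]
Op 7: b = realloc(b, 1) -> b = 0; heap: [0-0 ALLOC][1-14 FREE][15-18 ALLOC][19-59 FREE]
Free blocks: [14 41] total_free=55 largest=41 -> 100*(55-41)/55 = 1400/55 ≈ 25.455 -> rounds to 25

Answer: 25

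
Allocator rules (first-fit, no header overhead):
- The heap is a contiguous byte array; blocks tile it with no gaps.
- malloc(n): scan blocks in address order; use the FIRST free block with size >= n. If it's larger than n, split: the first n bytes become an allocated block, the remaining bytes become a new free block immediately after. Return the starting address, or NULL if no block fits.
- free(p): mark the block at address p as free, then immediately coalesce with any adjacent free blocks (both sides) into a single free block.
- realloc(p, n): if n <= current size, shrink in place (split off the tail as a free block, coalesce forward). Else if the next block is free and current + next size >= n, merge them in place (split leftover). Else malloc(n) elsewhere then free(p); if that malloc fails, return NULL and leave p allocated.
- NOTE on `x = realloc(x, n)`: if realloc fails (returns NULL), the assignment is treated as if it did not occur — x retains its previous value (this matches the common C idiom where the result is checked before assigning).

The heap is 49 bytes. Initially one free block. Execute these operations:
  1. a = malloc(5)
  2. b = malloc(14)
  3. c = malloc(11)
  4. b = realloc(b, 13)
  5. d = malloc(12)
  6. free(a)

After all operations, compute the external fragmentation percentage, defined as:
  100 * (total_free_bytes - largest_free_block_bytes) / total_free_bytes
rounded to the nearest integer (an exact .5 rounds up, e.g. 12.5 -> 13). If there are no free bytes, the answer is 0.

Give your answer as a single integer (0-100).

Op 1: a = malloc(5) -> a = 0; heap: [0-4 ALLOC][5-48 FREE]
Op 2: b = malloc(14) -> b = 5; heap: [0-4 ALLOC][5-18 ALLOC][19-48 FREE]
Op 3: c = malloc(11) -> c = 19; heap: [0-4 ALLOC][5-18 ALLOC][19-29 ALLOC][30-48 FREE]
Op 4: b = realloc(b, 13) -> b = 5; heap: [0-4 ALLOC][5-17 ALLOC][18-18 FREE][19-29 ALLOC][30-48 FREE]
Op 5: d = malloc(12) -> d = 30; heap: [0-4 ALLOC][5-17 ALLOC][18-18 FREE][19-29 ALLOC][30-41 ALLOC][42-48 FREE]
Op 6: free(a) -> (freed a); heap: [0-4 FREE][5-17 ALLOC][18-18 FREE][19-29 ALLOC][30-41 ALLOC][42-48 FREE]
Free blocks: [5 1 7] total_free=13 largest=7 -> 100*(13-7)/13 = 600/13 ≈ 46.154 -> rounds to 46

Answer: 46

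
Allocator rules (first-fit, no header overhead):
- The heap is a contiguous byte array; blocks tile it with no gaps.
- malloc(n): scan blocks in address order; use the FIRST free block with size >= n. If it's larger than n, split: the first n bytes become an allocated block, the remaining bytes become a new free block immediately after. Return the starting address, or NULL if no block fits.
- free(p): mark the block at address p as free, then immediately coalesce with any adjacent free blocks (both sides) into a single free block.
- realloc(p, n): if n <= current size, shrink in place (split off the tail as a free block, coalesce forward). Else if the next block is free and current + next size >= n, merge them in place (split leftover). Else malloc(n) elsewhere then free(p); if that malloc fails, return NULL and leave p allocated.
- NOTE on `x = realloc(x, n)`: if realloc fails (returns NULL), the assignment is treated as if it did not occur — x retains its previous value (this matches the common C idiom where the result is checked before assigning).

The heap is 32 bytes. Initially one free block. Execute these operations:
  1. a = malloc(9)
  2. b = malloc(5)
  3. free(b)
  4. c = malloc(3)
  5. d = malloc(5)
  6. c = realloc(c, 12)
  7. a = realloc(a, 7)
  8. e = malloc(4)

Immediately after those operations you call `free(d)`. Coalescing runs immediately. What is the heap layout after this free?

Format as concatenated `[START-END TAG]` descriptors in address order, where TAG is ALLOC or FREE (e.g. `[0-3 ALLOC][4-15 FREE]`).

Op 1: a = malloc(9) -> a = 0; heap: [0-8 ALLOC][9-31 FREE]
Op 2: b = malloc(5) -> b = 9; heap: [0-8 ALLOC][9-13 ALLOC][14-31 FREE]
Op 3: free(b) -> (freed b); heap: [0-8 ALLOC][9-31 FREE]
Op 4: c = malloc(3) -> c = 9; heap: [0-8 ALLOC][9-11 ALLOC][12-31 FREE]
Op 5: d = malloc(5) -> d = 12; heap: [0-8 ALLOC][9-11 ALLOC][12-16 ALLOC][17-31 FREE]
Op 6: c = realloc(c, 12) -> c = 17; heap: [0-8 ALLOC][9-11 FREE][12-16 ALLOC][17-28 ALLOC][29-31 FREE]
Op 7: a = realloc(a, 7) -> a = 0; heap: [0-6 ALLOC][7-11 FREE][12-16 ALLOC][17-28 ALLOC][29-31 FREE]
Op 8: e = malloc(4) -> e = 7; heap: [0-6 ALLOC][7-10 ALLOC][11-11 FREE][12-16 ALLOC][17-28 ALLOC][29-31 FREE]
free(d): d = 12 -> block [12-16 ALLOC]; mark free, coalesce with adjacent free neighbors -> [0-6 ALLOC][7-10 ALLOC][11-16 FREE][17-28 ALLOC][29-31 FREE]

Answer: [0-6 ALLOC][7-10 ALLOC][11-16 FREE][17-28 ALLOC][29-31 FREE]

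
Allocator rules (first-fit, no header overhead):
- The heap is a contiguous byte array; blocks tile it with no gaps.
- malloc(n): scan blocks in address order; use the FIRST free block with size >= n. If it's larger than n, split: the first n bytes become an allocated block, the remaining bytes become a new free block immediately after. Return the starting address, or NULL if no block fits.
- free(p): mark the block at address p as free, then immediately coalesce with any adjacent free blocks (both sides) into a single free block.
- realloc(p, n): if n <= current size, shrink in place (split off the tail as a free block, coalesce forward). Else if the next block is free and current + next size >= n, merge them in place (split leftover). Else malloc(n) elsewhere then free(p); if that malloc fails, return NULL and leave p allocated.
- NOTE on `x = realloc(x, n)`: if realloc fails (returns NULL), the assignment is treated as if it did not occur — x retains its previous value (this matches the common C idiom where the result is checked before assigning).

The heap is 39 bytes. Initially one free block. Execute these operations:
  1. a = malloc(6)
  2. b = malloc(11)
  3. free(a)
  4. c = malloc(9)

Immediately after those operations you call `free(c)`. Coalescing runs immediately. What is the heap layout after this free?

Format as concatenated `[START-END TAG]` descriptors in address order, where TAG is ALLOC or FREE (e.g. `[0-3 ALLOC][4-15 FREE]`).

Answer: [0-5 FREE][6-16 ALLOC][17-38 FREE]

Derivation:
Op 1: a = malloc(6) -> a = 0; heap: [0-5 ALLOC][6-38 FREE]
Op 2: b = malloc(11) -> b = 6; heap: [0-5 ALLOC][6-16 ALLOC][17-38 FREE]
Op 3: free(a) -> (freed a); heap: [0-5 FREE][6-16 ALLOC][17-38 FREE]
Op 4: c = malloc(9) -> c = 17; heap: [0-5 FREE][6-16 ALLOC][17-25 ALLOC][26-38 FREE]
free(c): c = 17 -> block [17-25 ALLOC]; mark free, coalesce with adjacent free neighbors -> [0-5 FREE][6-16 ALLOC][17-38 FREE]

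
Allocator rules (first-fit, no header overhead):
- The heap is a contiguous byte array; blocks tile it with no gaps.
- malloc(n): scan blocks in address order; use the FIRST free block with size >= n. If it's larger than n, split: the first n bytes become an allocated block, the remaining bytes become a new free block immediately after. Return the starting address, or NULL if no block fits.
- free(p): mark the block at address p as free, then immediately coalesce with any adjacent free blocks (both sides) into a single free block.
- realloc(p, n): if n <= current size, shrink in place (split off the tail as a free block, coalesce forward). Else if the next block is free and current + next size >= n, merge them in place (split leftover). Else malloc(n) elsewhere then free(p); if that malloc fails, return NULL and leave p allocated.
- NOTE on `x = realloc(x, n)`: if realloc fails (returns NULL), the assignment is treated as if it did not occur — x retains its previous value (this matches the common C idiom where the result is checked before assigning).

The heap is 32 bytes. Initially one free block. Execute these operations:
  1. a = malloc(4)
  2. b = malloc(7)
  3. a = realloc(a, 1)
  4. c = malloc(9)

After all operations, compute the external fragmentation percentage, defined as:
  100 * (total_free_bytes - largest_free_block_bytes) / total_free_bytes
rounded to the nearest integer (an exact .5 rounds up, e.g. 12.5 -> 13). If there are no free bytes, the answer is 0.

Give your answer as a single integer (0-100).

Op 1: a = malloc(4) -> a = 0; heap: [0-3 ALLOC][4-31 FREE]
Op 2: b = malloc(7) -> b = 4; heap: [0-3 ALLOC][4-10 ALLOC][11-31 FREE]
Op 3: a = realloc(a, 1) -> a = 0; heap: [0-0 ALLOC][1-3 FREE][4-10 ALLOC][11-31 FREE]
Op 4: c = malloc(9) -> c = 11; heap: [0-0 ALLOC][1-3 FREE][4-10 ALLOC][11-19 ALLOC][20-31 FREE]
Free blocks: [3 12] total_free=15 largest=12 -> 100*(15-12)/15 = 300/15 = 20

Answer: 20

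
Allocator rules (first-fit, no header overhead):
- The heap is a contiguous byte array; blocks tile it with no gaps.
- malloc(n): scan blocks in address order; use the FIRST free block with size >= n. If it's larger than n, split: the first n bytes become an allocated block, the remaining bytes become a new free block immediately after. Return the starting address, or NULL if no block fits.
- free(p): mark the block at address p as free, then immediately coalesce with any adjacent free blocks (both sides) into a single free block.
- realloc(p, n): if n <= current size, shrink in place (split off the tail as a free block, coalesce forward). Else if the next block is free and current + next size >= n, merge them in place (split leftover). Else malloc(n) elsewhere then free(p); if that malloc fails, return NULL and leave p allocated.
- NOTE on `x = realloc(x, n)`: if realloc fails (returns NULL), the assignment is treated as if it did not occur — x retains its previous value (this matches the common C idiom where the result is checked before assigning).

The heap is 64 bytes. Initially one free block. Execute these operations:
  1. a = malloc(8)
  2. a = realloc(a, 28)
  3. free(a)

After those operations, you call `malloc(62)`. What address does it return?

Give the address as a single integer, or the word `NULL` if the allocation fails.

Answer: 0

Derivation:
Op 1: a = malloc(8) -> a = 0; heap: [0-7 ALLOC][8-63 FREE]
Op 2: a = realloc(a, 28) -> a = 0; heap: [0-27 ALLOC][28-63 FREE]
Op 3: free(a) -> (freed a); heap: [0-63 FREE]
malloc(62): first-fit scan over [0-63 FREE] -> 0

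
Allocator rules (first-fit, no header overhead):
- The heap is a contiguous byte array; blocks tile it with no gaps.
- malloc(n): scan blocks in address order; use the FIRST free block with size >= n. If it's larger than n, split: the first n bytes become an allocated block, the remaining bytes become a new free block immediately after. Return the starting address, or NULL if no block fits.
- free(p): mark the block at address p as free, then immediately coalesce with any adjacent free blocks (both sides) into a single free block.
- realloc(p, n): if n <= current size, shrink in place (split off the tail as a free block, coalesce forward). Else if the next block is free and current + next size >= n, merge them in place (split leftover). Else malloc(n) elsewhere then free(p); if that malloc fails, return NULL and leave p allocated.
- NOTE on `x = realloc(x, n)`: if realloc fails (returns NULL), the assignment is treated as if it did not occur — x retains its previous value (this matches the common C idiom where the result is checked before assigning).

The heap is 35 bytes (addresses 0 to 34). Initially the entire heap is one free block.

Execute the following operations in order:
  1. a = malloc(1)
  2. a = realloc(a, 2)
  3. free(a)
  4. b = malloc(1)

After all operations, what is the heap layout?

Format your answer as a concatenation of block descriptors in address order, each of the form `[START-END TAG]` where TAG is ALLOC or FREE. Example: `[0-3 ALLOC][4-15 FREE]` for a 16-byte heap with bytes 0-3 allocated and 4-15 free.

Op 1: a = malloc(1) -> a = 0; heap: [0-0 ALLOC][1-34 FREE]
Op 2: a = realloc(a, 2) -> a = 0; heap: [0-1 ALLOC][2-34 FREE]
Op 3: free(a) -> (freed a); heap: [0-34 FREE]
Op 4: b = malloc(1) -> b = 0; heap: [0-0 ALLOC][1-34 FREE]

Answer: [0-0 ALLOC][1-34 FREE]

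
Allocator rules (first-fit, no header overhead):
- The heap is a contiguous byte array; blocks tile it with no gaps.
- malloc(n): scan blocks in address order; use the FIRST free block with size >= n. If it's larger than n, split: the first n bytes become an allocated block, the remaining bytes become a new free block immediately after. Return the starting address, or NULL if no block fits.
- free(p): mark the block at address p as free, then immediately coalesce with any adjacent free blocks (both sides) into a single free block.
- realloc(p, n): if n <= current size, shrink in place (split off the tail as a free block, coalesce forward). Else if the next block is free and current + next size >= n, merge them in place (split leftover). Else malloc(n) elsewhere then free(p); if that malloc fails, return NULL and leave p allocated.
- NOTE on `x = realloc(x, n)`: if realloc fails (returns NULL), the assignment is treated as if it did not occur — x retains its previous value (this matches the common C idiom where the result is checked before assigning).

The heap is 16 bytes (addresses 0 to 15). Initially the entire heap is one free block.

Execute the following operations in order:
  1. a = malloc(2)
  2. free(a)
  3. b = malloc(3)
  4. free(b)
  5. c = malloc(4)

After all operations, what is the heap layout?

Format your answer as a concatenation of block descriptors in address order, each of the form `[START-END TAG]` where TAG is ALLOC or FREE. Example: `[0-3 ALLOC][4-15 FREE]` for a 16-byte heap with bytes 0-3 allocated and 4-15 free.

Answer: [0-3 ALLOC][4-15 FREE]

Derivation:
Op 1: a = malloc(2) -> a = 0; heap: [0-1 ALLOC][2-15 FREE]
Op 2: free(a) -> (freed a); heap: [0-15 FREE]
Op 3: b = malloc(3) -> b = 0; heap: [0-2 ALLOC][3-15 FREE]
Op 4: free(b) -> (freed b); heap: [0-15 FREE]
Op 5: c = malloc(4) -> c = 0; heap: [0-3 ALLOC][4-15 FREE]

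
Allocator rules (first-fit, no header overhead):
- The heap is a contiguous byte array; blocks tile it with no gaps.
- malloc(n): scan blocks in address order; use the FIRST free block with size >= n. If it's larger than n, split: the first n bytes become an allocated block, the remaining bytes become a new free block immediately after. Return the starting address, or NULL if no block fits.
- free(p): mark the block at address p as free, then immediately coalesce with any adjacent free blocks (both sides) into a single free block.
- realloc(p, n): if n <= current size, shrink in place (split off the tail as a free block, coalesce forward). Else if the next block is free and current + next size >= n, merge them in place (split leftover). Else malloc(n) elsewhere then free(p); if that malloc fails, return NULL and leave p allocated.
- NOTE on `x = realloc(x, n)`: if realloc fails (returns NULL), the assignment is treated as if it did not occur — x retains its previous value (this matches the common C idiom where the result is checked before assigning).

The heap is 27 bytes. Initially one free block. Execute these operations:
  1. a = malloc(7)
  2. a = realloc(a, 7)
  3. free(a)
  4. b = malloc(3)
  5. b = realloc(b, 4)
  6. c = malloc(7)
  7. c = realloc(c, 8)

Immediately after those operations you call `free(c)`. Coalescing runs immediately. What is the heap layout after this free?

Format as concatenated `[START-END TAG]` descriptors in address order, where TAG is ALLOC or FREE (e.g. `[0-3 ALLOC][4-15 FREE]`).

Answer: [0-3 ALLOC][4-26 FREE]

Derivation:
Op 1: a = malloc(7) -> a = 0; heap: [0-6 ALLOC][7-26 FREE]
Op 2: a = realloc(a, 7) -> a = 0; heap: [0-6 ALLOC][7-26 FREE]
Op 3: free(a) -> (freed a); heap: [0-26 FREE]
Op 4: b = malloc(3) -> b = 0; heap: [0-2 ALLOC][3-26 FREE]
Op 5: b = realloc(b, 4) -> b = 0; heap: [0-3 ALLOC][4-26 FREE]
Op 6: c = malloc(7) -> c = 4; heap: [0-3 ALLOC][4-10 ALLOC][11-26 FREE]
Op 7: c = realloc(c, 8) -> c = 4; heap: [0-3 ALLOC][4-11 ALLOC][12-26 FREE]
free(c): c = 4 -> block [4-11 ALLOC]; mark free, coalesce with adjacent free neighbors -> [0-3 ALLOC][4-26 FREE]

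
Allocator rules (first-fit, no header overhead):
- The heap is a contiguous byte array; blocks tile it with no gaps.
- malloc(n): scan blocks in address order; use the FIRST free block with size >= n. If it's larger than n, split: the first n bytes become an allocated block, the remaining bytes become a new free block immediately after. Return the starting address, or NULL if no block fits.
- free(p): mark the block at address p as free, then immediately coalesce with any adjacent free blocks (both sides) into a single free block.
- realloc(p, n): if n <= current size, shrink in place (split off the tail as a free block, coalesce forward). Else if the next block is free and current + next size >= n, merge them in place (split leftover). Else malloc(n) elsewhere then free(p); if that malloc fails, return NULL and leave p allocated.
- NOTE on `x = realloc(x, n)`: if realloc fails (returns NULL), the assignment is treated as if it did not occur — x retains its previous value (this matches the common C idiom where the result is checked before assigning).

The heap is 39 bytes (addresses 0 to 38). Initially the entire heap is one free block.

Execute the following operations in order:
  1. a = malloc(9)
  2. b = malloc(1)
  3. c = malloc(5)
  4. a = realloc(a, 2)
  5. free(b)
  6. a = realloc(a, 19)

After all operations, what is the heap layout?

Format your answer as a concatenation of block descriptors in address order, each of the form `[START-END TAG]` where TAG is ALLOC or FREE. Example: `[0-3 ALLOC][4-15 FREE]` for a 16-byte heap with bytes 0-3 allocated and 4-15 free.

Answer: [0-9 FREE][10-14 ALLOC][15-33 ALLOC][34-38 FREE]

Derivation:
Op 1: a = malloc(9) -> a = 0; heap: [0-8 ALLOC][9-38 FREE]
Op 2: b = malloc(1) -> b = 9; heap: [0-8 ALLOC][9-9 ALLOC][10-38 FREE]
Op 3: c = malloc(5) -> c = 10; heap: [0-8 ALLOC][9-9 ALLOC][10-14 ALLOC][15-38 FREE]
Op 4: a = realloc(a, 2) -> a = 0; heap: [0-1 ALLOC][2-8 FREE][9-9 ALLOC][10-14 ALLOC][15-38 FREE]
Op 5: free(b) -> (freed b); heap: [0-1 ALLOC][2-9 FREE][10-14 ALLOC][15-38 FREE]
Op 6: a = realloc(a, 19) -> a = 15; heap: [0-9 FREE][10-14 ALLOC][15-33 ALLOC][34-38 FREE]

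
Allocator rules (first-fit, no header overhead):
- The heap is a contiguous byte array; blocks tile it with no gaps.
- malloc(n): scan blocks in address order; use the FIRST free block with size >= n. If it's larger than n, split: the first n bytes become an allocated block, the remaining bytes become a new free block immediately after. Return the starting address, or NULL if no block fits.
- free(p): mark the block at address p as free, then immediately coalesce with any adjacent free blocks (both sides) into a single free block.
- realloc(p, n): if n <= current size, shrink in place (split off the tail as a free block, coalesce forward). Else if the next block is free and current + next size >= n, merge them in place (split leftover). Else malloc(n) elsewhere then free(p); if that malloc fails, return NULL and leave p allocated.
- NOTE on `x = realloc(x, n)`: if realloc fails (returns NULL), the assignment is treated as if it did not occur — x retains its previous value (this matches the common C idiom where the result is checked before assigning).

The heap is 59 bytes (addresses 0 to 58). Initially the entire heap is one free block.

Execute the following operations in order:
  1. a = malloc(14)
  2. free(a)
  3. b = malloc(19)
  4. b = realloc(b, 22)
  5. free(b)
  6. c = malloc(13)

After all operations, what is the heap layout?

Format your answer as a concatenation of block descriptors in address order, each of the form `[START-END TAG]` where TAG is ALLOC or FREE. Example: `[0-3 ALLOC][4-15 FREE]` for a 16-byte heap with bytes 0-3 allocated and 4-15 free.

Op 1: a = malloc(14) -> a = 0; heap: [0-13 ALLOC][14-58 FREE]
Op 2: free(a) -> (freed a); heap: [0-58 FREE]
Op 3: b = malloc(19) -> b = 0; heap: [0-18 ALLOC][19-58 FREE]
Op 4: b = realloc(b, 22) -> b = 0; heap: [0-21 ALLOC][22-58 FREE]
Op 5: free(b) -> (freed b); heap: [0-58 FREE]
Op 6: c = malloc(13) -> c = 0; heap: [0-12 ALLOC][13-58 FREE]

Answer: [0-12 ALLOC][13-58 FREE]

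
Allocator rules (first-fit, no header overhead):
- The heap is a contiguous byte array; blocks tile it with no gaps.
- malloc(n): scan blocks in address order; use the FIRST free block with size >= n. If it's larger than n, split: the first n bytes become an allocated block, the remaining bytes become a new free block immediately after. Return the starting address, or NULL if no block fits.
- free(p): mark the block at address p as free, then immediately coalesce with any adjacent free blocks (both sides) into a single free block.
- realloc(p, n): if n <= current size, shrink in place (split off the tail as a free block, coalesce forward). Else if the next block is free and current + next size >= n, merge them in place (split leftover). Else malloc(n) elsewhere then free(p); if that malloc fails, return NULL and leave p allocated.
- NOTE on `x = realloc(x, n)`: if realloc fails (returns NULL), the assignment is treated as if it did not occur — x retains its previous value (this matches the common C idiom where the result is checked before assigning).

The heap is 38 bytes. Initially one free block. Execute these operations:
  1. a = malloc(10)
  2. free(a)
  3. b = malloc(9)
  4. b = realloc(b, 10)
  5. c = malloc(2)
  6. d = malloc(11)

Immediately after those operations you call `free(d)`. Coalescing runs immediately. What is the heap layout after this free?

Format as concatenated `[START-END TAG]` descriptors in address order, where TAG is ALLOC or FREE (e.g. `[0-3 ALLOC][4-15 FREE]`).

Op 1: a = malloc(10) -> a = 0; heap: [0-9 ALLOC][10-37 FREE]
Op 2: free(a) -> (freed a); heap: [0-37 FREE]
Op 3: b = malloc(9) -> b = 0; heap: [0-8 ALLOC][9-37 FREE]
Op 4: b = realloc(b, 10) -> b = 0; heap: [0-9 ALLOC][10-37 FREE]
Op 5: c = malloc(2) -> c = 10; heap: [0-9 ALLOC][10-11 ALLOC][12-37 FREE]
Op 6: d = malloc(11) -> d = 12; heap: [0-9 ALLOC][10-11 ALLOC][12-22 ALLOC][23-37 FREE]
free(d): d = 12 -> block [12-22 ALLOC]; mark free, coalesce with adjacent free neighbors -> [0-9 ALLOC][10-11 ALLOC][12-37 FREE]

Answer: [0-9 ALLOC][10-11 ALLOC][12-37 FREE]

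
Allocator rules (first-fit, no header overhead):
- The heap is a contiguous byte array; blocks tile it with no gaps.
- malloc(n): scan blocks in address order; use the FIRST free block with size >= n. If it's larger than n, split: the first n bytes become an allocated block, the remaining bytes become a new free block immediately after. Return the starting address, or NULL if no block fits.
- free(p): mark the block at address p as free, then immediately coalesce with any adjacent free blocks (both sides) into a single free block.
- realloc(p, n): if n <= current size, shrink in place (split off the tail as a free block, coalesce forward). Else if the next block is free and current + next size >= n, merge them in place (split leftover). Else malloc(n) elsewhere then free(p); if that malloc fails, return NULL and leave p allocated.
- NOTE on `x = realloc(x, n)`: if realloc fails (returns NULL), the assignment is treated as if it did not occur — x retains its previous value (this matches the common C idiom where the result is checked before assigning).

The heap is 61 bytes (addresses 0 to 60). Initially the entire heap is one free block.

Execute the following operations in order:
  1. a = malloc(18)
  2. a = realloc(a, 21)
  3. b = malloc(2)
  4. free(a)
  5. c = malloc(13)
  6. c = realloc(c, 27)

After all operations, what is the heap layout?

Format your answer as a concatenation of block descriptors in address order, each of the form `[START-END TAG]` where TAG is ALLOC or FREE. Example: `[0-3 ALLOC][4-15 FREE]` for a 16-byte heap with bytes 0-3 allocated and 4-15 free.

Answer: [0-20 FREE][21-22 ALLOC][23-49 ALLOC][50-60 FREE]

Derivation:
Op 1: a = malloc(18) -> a = 0; heap: [0-17 ALLOC][18-60 FREE]
Op 2: a = realloc(a, 21) -> a = 0; heap: [0-20 ALLOC][21-60 FREE]
Op 3: b = malloc(2) -> b = 21; heap: [0-20 ALLOC][21-22 ALLOC][23-60 FREE]
Op 4: free(a) -> (freed a); heap: [0-20 FREE][21-22 ALLOC][23-60 FREE]
Op 5: c = malloc(13) -> c = 0; heap: [0-12 ALLOC][13-20 FREE][21-22 ALLOC][23-60 FREE]
Op 6: c = realloc(c, 27) -> c = 23; heap: [0-20 FREE][21-22 ALLOC][23-49 ALLOC][50-60 FREE]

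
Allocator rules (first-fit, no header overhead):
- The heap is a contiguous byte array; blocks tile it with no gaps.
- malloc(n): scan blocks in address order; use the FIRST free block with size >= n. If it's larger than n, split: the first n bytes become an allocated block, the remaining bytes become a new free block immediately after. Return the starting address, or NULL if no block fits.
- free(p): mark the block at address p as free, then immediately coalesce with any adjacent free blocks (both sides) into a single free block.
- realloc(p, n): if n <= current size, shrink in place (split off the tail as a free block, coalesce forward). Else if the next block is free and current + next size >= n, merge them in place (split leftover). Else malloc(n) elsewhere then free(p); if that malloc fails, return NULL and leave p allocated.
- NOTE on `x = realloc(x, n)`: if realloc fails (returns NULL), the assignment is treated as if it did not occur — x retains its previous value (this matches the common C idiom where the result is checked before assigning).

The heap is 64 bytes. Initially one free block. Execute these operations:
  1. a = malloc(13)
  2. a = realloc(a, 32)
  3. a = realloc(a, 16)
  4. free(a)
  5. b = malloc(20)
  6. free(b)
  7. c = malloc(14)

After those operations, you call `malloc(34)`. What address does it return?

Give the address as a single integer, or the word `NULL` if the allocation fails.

Answer: 14

Derivation:
Op 1: a = malloc(13) -> a = 0; heap: [0-12 ALLOC][13-63 FREE]
Op 2: a = realloc(a, 32) -> a = 0; heap: [0-31 ALLOC][32-63 FREE]
Op 3: a = realloc(a, 16) -> a = 0; heap: [0-15 ALLOC][16-63 FREE]
Op 4: free(a) -> (freed a); heap: [0-63 FREE]
Op 5: b = malloc(20) -> b = 0; heap: [0-19 ALLOC][20-63 FREE]
Op 6: free(b) -> (freed b); heap: [0-63 FREE]
Op 7: c = malloc(14) -> c = 0; heap: [0-13 ALLOC][14-63 FREE]
malloc(34): first-fit scan over [0-13 ALLOC][14-63 FREE] -> 14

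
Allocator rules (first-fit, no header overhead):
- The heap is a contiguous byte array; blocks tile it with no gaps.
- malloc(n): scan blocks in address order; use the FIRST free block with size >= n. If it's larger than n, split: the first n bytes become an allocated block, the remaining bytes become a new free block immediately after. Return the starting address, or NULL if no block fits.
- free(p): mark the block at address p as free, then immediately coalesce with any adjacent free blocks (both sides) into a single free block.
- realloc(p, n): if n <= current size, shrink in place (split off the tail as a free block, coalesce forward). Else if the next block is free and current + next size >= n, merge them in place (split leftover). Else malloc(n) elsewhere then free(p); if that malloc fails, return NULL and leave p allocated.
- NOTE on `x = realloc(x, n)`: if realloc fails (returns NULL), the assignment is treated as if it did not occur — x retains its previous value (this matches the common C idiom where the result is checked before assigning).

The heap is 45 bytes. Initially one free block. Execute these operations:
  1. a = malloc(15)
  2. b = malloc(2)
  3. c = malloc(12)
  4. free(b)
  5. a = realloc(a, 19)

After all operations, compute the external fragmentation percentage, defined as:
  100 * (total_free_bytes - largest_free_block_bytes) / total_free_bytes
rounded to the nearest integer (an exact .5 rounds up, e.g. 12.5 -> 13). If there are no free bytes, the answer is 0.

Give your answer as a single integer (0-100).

Answer: 11

Derivation:
Op 1: a = malloc(15) -> a = 0; heap: [0-14 ALLOC][15-44 FREE]
Op 2: b = malloc(2) -> b = 15; heap: [0-14 ALLOC][15-16 ALLOC][17-44 FREE]
Op 3: c = malloc(12) -> c = 17; heap: [0-14 ALLOC][15-16 ALLOC][17-28 ALLOC][29-44 FREE]
Op 4: free(b) -> (freed b); heap: [0-14 ALLOC][15-16 FREE][17-28 ALLOC][29-44 FREE]
Op 5: a = realloc(a, 19) -> NULL (a unchanged); heap: [0-14 ALLOC][15-16 FREE][17-28 ALLOC][29-44 FREE]
Free blocks: [2 16] total_free=18 largest=16 -> 100*(18-16)/18 = 200/18 ≈ 11.111 -> rounds to 11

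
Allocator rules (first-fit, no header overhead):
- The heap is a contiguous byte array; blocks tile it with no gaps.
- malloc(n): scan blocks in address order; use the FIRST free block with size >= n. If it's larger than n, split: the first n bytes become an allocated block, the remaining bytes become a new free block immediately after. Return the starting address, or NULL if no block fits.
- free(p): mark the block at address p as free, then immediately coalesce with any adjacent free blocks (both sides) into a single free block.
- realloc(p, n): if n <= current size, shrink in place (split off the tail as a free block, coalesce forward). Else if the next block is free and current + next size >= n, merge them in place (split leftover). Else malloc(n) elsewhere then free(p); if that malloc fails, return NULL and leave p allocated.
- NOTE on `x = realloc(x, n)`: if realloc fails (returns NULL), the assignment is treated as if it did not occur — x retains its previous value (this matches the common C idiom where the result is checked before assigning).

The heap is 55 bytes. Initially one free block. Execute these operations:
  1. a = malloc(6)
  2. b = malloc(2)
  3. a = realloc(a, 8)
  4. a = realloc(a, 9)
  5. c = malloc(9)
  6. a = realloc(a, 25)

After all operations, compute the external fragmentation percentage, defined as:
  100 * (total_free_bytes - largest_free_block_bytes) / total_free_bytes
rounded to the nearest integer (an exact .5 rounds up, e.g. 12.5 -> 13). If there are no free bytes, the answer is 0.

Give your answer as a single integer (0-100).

Op 1: a = malloc(6) -> a = 0; heap: [0-5 ALLOC][6-54 FREE]
Op 2: b = malloc(2) -> b = 6; heap: [0-5 ALLOC][6-7 ALLOC][8-54 FREE]
Op 3: a = realloc(a, 8) -> a = 8; heap: [0-5 FREE][6-7 ALLOC][8-15 ALLOC][16-54 FREE]
Op 4: a = realloc(a, 9) -> a = 8; heap: [0-5 FREE][6-7 ALLOC][8-16 ALLOC][17-54 FREE]
Op 5: c = malloc(9) -> c = 17; heap: [0-5 FREE][6-7 ALLOC][8-16 ALLOC][17-25 ALLOC][26-54 FREE]
Op 6: a = realloc(a, 25) -> a = 26; heap: [0-5 FREE][6-7 ALLOC][8-16 FREE][17-25 ALLOC][26-50 ALLOC][51-54 FREE]
Free blocks: [6 9 4] total_free=19 largest=9 -> 100*(19-9)/19 = 1000/19 ≈ 52.632 -> rounds to 53

Answer: 53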